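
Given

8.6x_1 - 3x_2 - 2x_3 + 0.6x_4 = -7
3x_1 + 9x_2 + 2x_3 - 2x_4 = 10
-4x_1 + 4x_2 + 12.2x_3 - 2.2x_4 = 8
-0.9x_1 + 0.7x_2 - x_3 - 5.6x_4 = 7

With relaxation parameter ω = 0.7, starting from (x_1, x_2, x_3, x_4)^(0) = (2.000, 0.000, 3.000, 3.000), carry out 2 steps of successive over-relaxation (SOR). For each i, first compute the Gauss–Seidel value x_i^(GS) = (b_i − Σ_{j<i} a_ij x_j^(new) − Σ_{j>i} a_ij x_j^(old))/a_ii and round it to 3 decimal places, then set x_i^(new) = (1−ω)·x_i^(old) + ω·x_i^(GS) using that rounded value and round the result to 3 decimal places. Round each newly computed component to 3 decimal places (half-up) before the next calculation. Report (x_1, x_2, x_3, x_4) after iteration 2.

Iteration 1:
  x_1: GS value = (-7 - (-3)·0.000 - (-2)·3.000 - (0.6)·3.000) / (8.6) = -0.326;  x_1 ← (1−ω)·2.000 + ω·-0.326 = 0.372
  x_2: GS value = (10 - (3)·0.372 - (2)·3.000 - (-2)·3.000) / (9) = 0.987;  x_2 ← (1−ω)·0.000 + ω·0.987 = 0.691
  x_3: GS value = (8 - (-4)·0.372 - (4)·0.691 - (-2.2)·3.000) / (12.2) = 1.092;  x_3 ← (1−ω)·3.000 + ω·1.092 = 1.664
  x_4: GS value = (7 - (-0.9)·0.372 - (0.7)·0.691 - (-1)·1.664) / (-5.6) = -1.521;  x_4 ← (1−ω)·3.000 + ω·-1.521 = -0.165
Iteration 2:
  x_1: GS value = (-7 - (-3)·0.691 - (-2)·1.664 - (0.6)·-0.165) / (8.6) = -0.174;  x_1 ← (1−ω)·0.372 + ω·-0.174 = -0.010
  x_2: GS value = (10 - (3)·-0.010 - (2)·1.664 - (-2)·-0.165) / (9) = 0.708;  x_2 ← (1−ω)·0.691 + ω·0.708 = 0.703
  x_3: GS value = (8 - (-4)·-0.010 - (4)·0.703 - (-2.2)·-0.165) / (12.2) = 0.392;  x_3 ← (1−ω)·1.664 + ω·0.392 = 0.774
  x_4: GS value = (7 - (-0.9)·-0.010 - (0.7)·0.703 - (-1)·0.774) / (-5.6) = -1.299;  x_4 ← (1−ω)·-0.165 + ω·-1.299 = -0.959

(-0.010, 0.703, 0.774, -0.959)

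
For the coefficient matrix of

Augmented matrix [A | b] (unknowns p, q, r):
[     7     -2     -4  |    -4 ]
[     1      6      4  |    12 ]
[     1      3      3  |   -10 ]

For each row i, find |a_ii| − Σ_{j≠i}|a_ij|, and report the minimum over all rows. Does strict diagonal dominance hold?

row 1: |7| − (2+4) = 1
row 2: |6| − (1+4) = 1
row 3: |3| − (1+3) = -1
minimum over rows = -1 → not strictly diagonally dominant

-1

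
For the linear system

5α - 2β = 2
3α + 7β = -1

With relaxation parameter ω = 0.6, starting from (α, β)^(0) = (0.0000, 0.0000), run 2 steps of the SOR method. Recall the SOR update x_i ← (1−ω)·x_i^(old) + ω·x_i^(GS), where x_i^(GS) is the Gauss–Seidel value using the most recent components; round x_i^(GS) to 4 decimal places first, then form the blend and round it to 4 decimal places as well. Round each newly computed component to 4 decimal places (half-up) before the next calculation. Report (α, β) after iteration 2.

(0.3006, -0.2220)

Iteration 1:
  α: GS value = (2 - (-2)·0.0000) / (5) = 0.4000;  α ← (1−ω)·0.0000 + ω·0.4000 = 0.2400
  β: GS value = (-1 - (3)·0.2400) / (7) = -0.2457;  β ← (1−ω)·0.0000 + ω·-0.2457 = -0.1474
Iteration 2:
  α: GS value = (2 - (-2)·-0.1474) / (5) = 0.3410;  α ← (1−ω)·0.2400 + ω·0.3410 = 0.3006
  β: GS value = (-1 - (3)·0.3006) / (7) = -0.2717;  β ← (1−ω)·-0.1474 + ω·-0.2717 = -0.2220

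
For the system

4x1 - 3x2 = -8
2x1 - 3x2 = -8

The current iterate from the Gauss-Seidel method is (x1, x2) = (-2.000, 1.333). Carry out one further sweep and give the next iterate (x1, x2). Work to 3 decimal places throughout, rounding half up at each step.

(-1.000, 2.000)

One sweep:
  x1 = (-8 - (-3)·1.333) / (4) = -1.000
  x2 = (-8 - (2)·-1.000) / (-3) = 2.000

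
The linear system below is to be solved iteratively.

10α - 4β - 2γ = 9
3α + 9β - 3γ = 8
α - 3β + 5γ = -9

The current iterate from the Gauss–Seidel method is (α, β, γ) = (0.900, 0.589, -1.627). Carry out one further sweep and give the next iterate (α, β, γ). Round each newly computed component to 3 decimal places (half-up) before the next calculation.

One sweep:
  α = (9 - (-4)·0.589 - (-2)·-1.627) / (10) = 0.810
  β = (8 - (3)·0.810 - (-3)·-1.627) / (9) = 0.077
  γ = (-9 - (1)·0.810 - (-3)·0.077) / (5) = -1.916

(0.810, 0.077, -1.916)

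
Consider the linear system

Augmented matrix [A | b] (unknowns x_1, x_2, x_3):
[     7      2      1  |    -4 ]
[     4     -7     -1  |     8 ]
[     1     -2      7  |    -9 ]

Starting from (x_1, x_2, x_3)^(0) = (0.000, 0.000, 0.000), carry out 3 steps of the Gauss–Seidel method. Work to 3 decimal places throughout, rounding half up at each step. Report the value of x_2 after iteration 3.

-0.982

Iteration 1:
  x_1 = (-4 - (2)·0.000 - (1)·0.000) / (7) = -0.571
  x_2 = (8 - (4)·-0.571 - (-1)·0.000) / (-7) = -1.469
  x_3 = (-9 - (1)·-0.571 - (-2)·-1.469) / (7) = -1.624
Iteration 2:
  x_1 = (-4 - (2)·-1.469 - (1)·-1.624) / (7) = 0.080
  x_2 = (8 - (4)·0.080 - (-1)·-1.624) / (-7) = -0.865
  x_3 = (-9 - (1)·0.080 - (-2)·-0.865) / (7) = -1.544
Iteration 3:
  x_1 = (-4 - (2)·-0.865 - (1)·-1.544) / (7) = -0.104
  x_2 = (8 - (4)·-0.104 - (-1)·-1.544) / (-7) = -0.982
  x_3 = (-9 - (1)·-0.104 - (-2)·-0.982) / (7) = -1.551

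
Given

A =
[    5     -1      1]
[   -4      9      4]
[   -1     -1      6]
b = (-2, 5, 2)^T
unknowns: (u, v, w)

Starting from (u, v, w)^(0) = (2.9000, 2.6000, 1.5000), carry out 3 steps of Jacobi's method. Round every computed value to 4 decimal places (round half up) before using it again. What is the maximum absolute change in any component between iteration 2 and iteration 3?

Iteration 1:
  u = (-2 - (-1)·2.6000 - (1)·1.5000) / (5) = -0.1800
  v = (5 - (-4)·2.9000 - (4)·1.5000) / (9) = 1.1778
  w = (2 - (-1)·2.9000 - (-1)·2.6000) / (6) = 1.2500
Iteration 2:
  u = (-2 - (-1)·1.1778 - (1)·1.2500) / (5) = -0.4144
  v = (5 - (-4)·-0.1800 - (4)·1.2500) / (9) = -0.0800
  w = (2 - (-1)·-0.1800 - (-1)·1.1778) / (6) = 0.4996
Iteration 3:
  u = (-2 - (-1)·-0.0800 - (1)·0.4996) / (5) = -0.5159
  v = (5 - (-4)·-0.4144 - (4)·0.4996) / (9) = 0.1493
  w = (2 - (-1)·-0.4144 - (-1)·-0.0800) / (6) = 0.2509
Change: (-0.1015, 0.2293, -0.2487) → max |·| = 0.2487

0.2487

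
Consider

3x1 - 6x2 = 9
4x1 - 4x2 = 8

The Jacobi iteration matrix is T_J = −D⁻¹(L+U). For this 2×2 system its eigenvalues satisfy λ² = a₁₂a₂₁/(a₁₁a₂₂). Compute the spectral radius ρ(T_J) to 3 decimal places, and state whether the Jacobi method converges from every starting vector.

1.414

a₁₂a₂₁/(a₁₁a₂₂) = (-6)·(4) / ((3)·(-4)) = 2.000000
ρ = √|2.000000| = √2.000000 = 1.414
ρ > 1, so Jacobi diverges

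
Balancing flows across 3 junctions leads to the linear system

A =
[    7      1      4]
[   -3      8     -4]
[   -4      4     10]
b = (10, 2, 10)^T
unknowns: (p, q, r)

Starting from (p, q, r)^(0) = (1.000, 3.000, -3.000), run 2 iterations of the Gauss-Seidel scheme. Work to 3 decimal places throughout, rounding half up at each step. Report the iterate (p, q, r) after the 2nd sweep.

(0.217, 1.420, 0.519)

Iteration 1:
  p = (10 - (1)·3.000 - (4)·-3.000) / (7) = 2.714
  q = (2 - (-3)·2.714 - (-4)·-3.000) / (8) = -0.232
  r = (10 - (-4)·2.714 - (4)·-0.232) / (10) = 2.178
Iteration 2:
  p = (10 - (1)·-0.232 - (4)·2.178) / (7) = 0.217
  q = (2 - (-3)·0.217 - (-4)·2.178) / (8) = 1.420
  r = (10 - (-4)·0.217 - (4)·1.420) / (10) = 0.519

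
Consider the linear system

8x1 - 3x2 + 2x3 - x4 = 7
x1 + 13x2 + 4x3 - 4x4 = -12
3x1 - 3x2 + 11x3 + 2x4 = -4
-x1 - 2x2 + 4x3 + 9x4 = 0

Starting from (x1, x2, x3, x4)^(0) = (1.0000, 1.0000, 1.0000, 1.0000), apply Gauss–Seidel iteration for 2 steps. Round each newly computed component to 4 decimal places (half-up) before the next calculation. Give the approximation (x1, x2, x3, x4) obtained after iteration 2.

(0.8285, -0.5162, -0.8034, 0.3344)

Iteration 1:
  x1 = (7 - (-3)·1.0000 - (2)·1.0000 - (-1)·1.0000) / (8) = 1.1250
  x2 = (-12 - (1)·1.1250 - (4)·1.0000 - (-4)·1.0000) / (13) = -1.0096
  x3 = (-4 - (3)·1.1250 - (-3)·-1.0096 - (2)·1.0000) / (11) = -1.1276
  x4 = (0 - (-1)·1.1250 - (-2)·-1.0096 - (4)·-1.1276) / (9) = 0.4018
Iteration 2:
  x1 = (7 - (-3)·-1.0096 - (2)·-1.1276 - (-1)·0.4018) / (8) = 0.8285
  x2 = (-12 - (1)·0.8285 - (4)·-1.1276 - (-4)·0.4018) / (13) = -0.5162
  x3 = (-4 - (3)·0.8285 - (-3)·-0.5162 - (2)·0.4018) / (11) = -0.8034
  x4 = (0 - (-1)·0.8285 - (-2)·-0.5162 - (4)·-0.8034) / (9) = 0.3344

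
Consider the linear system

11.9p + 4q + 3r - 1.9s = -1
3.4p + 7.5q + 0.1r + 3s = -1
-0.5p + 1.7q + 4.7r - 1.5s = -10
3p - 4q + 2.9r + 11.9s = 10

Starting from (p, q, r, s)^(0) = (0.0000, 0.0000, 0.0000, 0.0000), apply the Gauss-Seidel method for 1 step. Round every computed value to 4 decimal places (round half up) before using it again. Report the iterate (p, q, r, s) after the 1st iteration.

(-0.0840, -0.0953, -2.1021, 1.3418)

Iteration 1:
  p = (-1 - (4)·0.0000 - (3)·0.0000 - (-1.9)·0.0000) / (11.9) = -0.0840
  q = (-1 - (3.4)·-0.0840 - (0.1)·0.0000 - (3)·0.0000) / (7.5) = -0.0953
  r = (-10 - (-0.5)·-0.0840 - (1.7)·-0.0953 - (-1.5)·0.0000) / (4.7) = -2.1021
  s = (10 - (3)·-0.0840 - (-4)·-0.0953 - (2.9)·-2.1021) / (11.9) = 1.3418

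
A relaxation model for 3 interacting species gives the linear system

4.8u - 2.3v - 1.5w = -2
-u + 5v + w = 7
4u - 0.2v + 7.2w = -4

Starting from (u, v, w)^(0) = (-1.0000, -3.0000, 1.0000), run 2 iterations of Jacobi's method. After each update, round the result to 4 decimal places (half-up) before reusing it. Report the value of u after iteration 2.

Iteration 1:
  u = (-2 - (-2.3)·-3.0000 - (-1.5)·1.0000) / (4.8) = -1.5417
  v = (7 - (-1)·-1.0000 - (1)·1.0000) / (5) = 1.0000
  w = (-4 - (4)·-1.0000 - (-0.2)·-3.0000) / (7.2) = -0.0833
Iteration 2:
  u = (-2 - (-2.3)·1.0000 - (-1.5)·-0.0833) / (4.8) = 0.0365
  v = (7 - (-1)·-1.5417 - (1)·-0.0833) / (5) = 1.1083
  w = (-4 - (4)·-1.5417 - (-0.2)·1.0000) / (7.2) = 0.3287

0.0365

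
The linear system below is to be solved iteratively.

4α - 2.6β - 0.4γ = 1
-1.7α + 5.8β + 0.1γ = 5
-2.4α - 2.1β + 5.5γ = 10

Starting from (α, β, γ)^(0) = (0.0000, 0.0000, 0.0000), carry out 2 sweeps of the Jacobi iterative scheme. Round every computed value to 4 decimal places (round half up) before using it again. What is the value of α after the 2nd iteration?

0.9922

Iteration 1:
  α = (1 - (-2.6)·0.0000 - (-0.4)·0.0000) / (4) = 0.2500
  β = (5 - (-1.7)·0.0000 - (0.1)·0.0000) / (5.8) = 0.8621
  γ = (10 - (-2.4)·0.0000 - (-2.1)·0.0000) / (5.5) = 1.8182
Iteration 2:
  α = (1 - (-2.6)·0.8621 - (-0.4)·1.8182) / (4) = 0.9922
  β = (5 - (-1.7)·0.2500 - (0.1)·1.8182) / (5.8) = 0.9040
  γ = (10 - (-2.4)·0.2500 - (-2.1)·0.8621) / (5.5) = 2.2564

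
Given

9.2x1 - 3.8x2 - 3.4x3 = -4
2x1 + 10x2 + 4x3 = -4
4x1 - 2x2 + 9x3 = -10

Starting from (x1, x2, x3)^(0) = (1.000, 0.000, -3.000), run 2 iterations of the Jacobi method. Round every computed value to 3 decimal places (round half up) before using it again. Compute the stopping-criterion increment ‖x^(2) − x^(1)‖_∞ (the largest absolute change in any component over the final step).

Iteration 1:
  x1 = (-4 - (-3.8)·0.000 - (-3.4)·-3.000) / (9.2) = -1.543
  x2 = (-4 - (2)·1.000 - (4)·-3.000) / (10) = 0.600
  x3 = (-10 - (4)·1.000 - (-2)·0.000) / (9) = -1.556
Iteration 2:
  x1 = (-4 - (-3.8)·0.600 - (-3.4)·-1.556) / (9.2) = -0.762
  x2 = (-4 - (2)·-1.543 - (4)·-1.556) / (10) = 0.531
  x3 = (-10 - (4)·-1.543 - (-2)·0.600) / (9) = -0.292
Change: (0.781, -0.069, 1.264) → max |·| = 1.264

1.264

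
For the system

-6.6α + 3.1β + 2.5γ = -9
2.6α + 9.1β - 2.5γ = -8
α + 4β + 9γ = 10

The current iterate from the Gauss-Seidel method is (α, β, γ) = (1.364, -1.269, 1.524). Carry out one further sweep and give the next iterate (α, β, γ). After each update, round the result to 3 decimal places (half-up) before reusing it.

(1.345, -0.845, 1.337)

One sweep:
  α = (-9 - (3.1)·-1.269 - (2.5)·1.524) / (-6.6) = 1.345
  β = (-8 - (2.6)·1.345 - (-2.5)·1.524) / (9.1) = -0.845
  γ = (10 - (1)·1.345 - (4)·-0.845) / (9) = 1.337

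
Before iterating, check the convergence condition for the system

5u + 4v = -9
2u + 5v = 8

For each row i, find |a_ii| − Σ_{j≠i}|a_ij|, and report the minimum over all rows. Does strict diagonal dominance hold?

1

row 1: |5| − (4) = 1
row 2: |5| − (2) = 3
minimum over rows = 1 → strictly diagonally dominant (convergence guaranteed)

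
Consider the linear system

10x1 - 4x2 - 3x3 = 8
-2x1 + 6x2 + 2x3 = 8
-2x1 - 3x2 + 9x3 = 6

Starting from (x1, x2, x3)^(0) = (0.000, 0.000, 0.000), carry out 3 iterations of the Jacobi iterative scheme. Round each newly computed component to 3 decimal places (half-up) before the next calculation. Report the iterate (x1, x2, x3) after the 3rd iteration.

Iteration 1:
  x1 = (8 - (-4)·0.000 - (-3)·0.000) / (10) = 0.800
  x2 = (8 - (-2)·0.000 - (2)·0.000) / (6) = 1.333
  x3 = (6 - (-2)·0.000 - (-3)·0.000) / (9) = 0.667
Iteration 2:
  x1 = (8 - (-4)·1.333 - (-3)·0.667) / (10) = 1.533
  x2 = (8 - (-2)·0.800 - (2)·0.667) / (6) = 1.378
  x3 = (6 - (-2)·0.800 - (-3)·1.333) / (9) = 1.289
Iteration 3:
  x1 = (8 - (-4)·1.378 - (-3)·1.289) / (10) = 1.738
  x2 = (8 - (-2)·1.533 - (2)·1.289) / (6) = 1.415
  x3 = (6 - (-2)·1.533 - (-3)·1.378) / (9) = 1.467

(1.738, 1.415, 1.467)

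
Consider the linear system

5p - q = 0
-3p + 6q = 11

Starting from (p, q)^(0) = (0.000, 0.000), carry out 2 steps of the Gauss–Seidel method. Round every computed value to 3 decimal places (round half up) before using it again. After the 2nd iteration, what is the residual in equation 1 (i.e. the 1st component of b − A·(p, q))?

Iteration 1:
  p = (0 - (-1)·0.000) / (5) = 0.000
  q = (11 - (-3)·0.000) / (6) = 1.833
Iteration 2:
  p = (0 - (-1)·1.833) / (5) = 0.367
  q = (11 - (-3)·0.367) / (6) = 2.017
Residual b − A·x = (0.182, -0.001)

0.182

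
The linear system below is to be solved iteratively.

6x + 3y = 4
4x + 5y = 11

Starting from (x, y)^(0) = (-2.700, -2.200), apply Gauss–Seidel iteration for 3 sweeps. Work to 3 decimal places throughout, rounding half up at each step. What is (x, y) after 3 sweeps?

(-0.324, 2.459)

Iteration 1:
  x = (4 - (3)·-2.200) / (6) = 1.767
  y = (11 - (4)·1.767) / (5) = 0.786
Iteration 2:
  x = (4 - (3)·0.786) / (6) = 0.274
  y = (11 - (4)·0.274) / (5) = 1.981
Iteration 3:
  x = (4 - (3)·1.981) / (6) = -0.324
  y = (11 - (4)·-0.324) / (5) = 2.459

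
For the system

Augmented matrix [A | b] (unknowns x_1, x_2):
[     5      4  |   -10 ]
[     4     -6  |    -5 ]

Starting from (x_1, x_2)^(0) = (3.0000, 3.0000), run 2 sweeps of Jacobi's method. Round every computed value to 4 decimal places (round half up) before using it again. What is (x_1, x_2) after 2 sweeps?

(-4.2666, -2.1000)

Iteration 1:
  x_1 = (-10 - (4)·3.0000) / (5) = -4.4000
  x_2 = (-5 - (4)·3.0000) / (-6) = 2.8333
Iteration 2:
  x_1 = (-10 - (4)·2.8333) / (5) = -4.2666
  x_2 = (-5 - (4)·-4.4000) / (-6) = -2.1000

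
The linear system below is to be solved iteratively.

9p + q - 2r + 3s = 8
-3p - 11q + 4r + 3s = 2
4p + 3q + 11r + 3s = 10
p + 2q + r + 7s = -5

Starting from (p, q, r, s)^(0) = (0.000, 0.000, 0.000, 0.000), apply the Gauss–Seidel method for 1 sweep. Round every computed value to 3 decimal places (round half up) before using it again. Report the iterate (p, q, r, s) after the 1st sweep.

Iteration 1:
  p = (8 - (1)·0.000 - (-2)·0.000 - (3)·0.000) / (9) = 0.889
  q = (2 - (-3)·0.889 - (4)·0.000 - (3)·0.000) / (-11) = -0.424
  r = (10 - (4)·0.889 - (3)·-0.424 - (3)·0.000) / (11) = 0.701
  s = (-5 - (1)·0.889 - (2)·-0.424 - (1)·0.701) / (7) = -0.820

(0.889, -0.424, 0.701, -0.820)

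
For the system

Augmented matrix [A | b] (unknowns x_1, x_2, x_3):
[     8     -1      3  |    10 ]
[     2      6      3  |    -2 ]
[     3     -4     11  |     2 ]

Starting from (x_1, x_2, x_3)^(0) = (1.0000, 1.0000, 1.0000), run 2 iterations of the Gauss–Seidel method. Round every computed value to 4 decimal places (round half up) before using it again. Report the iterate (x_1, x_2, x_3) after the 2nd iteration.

(1.2974, -0.5082, -0.3568)

Iteration 1:
  x_1 = (10 - (-1)·1.0000 - (3)·1.0000) / (8) = 1.0000
  x_2 = (-2 - (2)·1.0000 - (3)·1.0000) / (6) = -1.1667
  x_3 = (2 - (3)·1.0000 - (-4)·-1.1667) / (11) = -0.5152
Iteration 2:
  x_1 = (10 - (-1)·-1.1667 - (3)·-0.5152) / (8) = 1.2974
  x_2 = (-2 - (2)·1.2974 - (3)·-0.5152) / (6) = -0.5082
  x_3 = (2 - (3)·1.2974 - (-4)·-0.5082) / (11) = -0.3568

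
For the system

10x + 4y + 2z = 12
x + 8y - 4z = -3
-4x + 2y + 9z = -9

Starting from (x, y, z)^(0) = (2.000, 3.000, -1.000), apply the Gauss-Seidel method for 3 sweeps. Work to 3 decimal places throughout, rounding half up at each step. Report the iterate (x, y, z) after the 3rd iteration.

(1.584, -0.590, -0.165)

Iteration 1:
  x = (12 - (4)·3.000 - (2)·-1.000) / (10) = 0.200
  y = (-3 - (1)·0.200 - (-4)·-1.000) / (8) = -0.900
  z = (-9 - (-4)·0.200 - (2)·-0.900) / (9) = -0.711
Iteration 2:
  x = (12 - (4)·-0.900 - (2)·-0.711) / (10) = 1.702
  y = (-3 - (1)·1.702 - (-4)·-0.711) / (8) = -0.943
  z = (-9 - (-4)·1.702 - (2)·-0.943) / (9) = -0.034
Iteration 3:
  x = (12 - (4)·-0.943 - (2)·-0.034) / (10) = 1.584
  y = (-3 - (1)·1.584 - (-4)·-0.034) / (8) = -0.590
  z = (-9 - (-4)·1.584 - (2)·-0.590) / (9) = -0.165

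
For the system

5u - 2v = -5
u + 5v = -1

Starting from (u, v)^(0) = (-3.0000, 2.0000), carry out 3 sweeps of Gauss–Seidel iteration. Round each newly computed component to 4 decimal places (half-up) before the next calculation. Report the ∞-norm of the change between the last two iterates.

0.0691

Iteration 1:
  u = (-5 - (-2)·2.0000) / (5) = -0.2000
  v = (-1 - (1)·-0.2000) / (5) = -0.1600
Iteration 2:
  u = (-5 - (-2)·-0.1600) / (5) = -1.0640
  v = (-1 - (1)·-1.0640) / (5) = 0.0128
Iteration 3:
  u = (-5 - (-2)·0.0128) / (5) = -0.9949
  v = (-1 - (1)·-0.9949) / (5) = -0.0010
Change: (0.0691, -0.0138) → max |·| = 0.0691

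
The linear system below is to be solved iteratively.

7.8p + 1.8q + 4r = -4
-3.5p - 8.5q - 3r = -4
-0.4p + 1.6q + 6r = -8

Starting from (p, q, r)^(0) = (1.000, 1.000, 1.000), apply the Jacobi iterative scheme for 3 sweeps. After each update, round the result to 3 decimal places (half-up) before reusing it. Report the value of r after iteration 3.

Iteration 1:
  p = (-4 - (1.8)·1.000 - (4)·1.000) / (7.8) = -1.256
  q = (-4 - (-3.5)·1.000 - (-3)·1.000) / (-8.5) = -0.294
  r = (-8 - (-0.4)·1.000 - (1.6)·1.000) / (6) = -1.533
Iteration 2:
  p = (-4 - (1.8)·-0.294 - (4)·-1.533) / (7.8) = 0.341
  q = (-4 - (-3.5)·-1.256 - (-3)·-1.533) / (-8.5) = 1.529
  r = (-8 - (-0.4)·-1.256 - (1.6)·-0.294) / (6) = -1.339
Iteration 3:
  p = (-4 - (1.8)·1.529 - (4)·-1.339) / (7.8) = -0.179
  q = (-4 - (-3.5)·0.341 - (-3)·-1.339) / (-8.5) = 0.803
  r = (-8 - (-0.4)·0.341 - (1.6)·1.529) / (6) = -1.718

-1.718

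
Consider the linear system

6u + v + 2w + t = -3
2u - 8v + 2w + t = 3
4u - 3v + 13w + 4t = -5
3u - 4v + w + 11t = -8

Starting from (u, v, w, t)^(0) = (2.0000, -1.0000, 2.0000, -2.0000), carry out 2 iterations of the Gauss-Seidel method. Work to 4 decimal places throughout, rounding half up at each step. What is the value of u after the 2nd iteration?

Iteration 1:
  u = (-3 - (1)·-1.0000 - (2)·2.0000 - (1)·-2.0000) / (6) = -0.6667
  v = (3 - (2)·-0.6667 - (2)·2.0000 - (1)·-2.0000) / (-8) = -0.2917
  w = (-5 - (4)·-0.6667 - (-3)·-0.2917 - (4)·-2.0000) / (13) = 0.3686
  t = (-8 - (3)·-0.6667 - (-4)·-0.2917 - (1)·0.3686) / (11) = -0.6850
Iteration 2:
  u = (-3 - (1)·-0.2917 - (2)·0.3686 - (1)·-0.6850) / (6) = -0.4601
  v = (3 - (2)·-0.4601 - (2)·0.3686 - (1)·-0.6850) / (-8) = -0.4835
  w = (-5 - (4)·-0.4601 - (-3)·-0.4835 - (4)·-0.6850) / (13) = -0.1439
  t = (-8 - (3)·-0.4601 - (-4)·-0.4835 - (1)·-0.1439) / (11) = -0.7645

-0.4601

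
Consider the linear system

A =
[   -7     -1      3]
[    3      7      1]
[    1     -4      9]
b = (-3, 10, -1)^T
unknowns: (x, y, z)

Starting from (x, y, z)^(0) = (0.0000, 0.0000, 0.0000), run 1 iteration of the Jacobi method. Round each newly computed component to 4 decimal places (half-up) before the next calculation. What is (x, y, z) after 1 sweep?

(0.4286, 1.4286, -0.1111)

Iteration 1:
  x = (-3 - (-1)·0.0000 - (3)·0.0000) / (-7) = 0.4286
  y = (10 - (3)·0.0000 - (1)·0.0000) / (7) = 1.4286
  z = (-1 - (1)·0.0000 - (-4)·0.0000) / (9) = -0.1111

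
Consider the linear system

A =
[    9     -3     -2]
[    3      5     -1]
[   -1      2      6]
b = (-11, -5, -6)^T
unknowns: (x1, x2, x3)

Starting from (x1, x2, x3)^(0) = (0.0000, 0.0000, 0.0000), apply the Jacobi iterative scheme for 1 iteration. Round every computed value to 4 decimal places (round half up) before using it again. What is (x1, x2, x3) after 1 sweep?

(-1.2222, -1.0000, -1.0000)

Iteration 1:
  x1 = (-11 - (-3)·0.0000 - (-2)·0.0000) / (9) = -1.2222
  x2 = (-5 - (3)·0.0000 - (-1)·0.0000) / (5) = -1.0000
  x3 = (-6 - (-1)·0.0000 - (2)·0.0000) / (6) = -1.0000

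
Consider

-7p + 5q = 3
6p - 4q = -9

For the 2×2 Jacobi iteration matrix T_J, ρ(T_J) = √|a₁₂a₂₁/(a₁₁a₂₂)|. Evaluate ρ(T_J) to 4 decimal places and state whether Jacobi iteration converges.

a₁₂a₂₁/(a₁₁a₂₂) = (5)·(6) / ((-7)·(-4)) = 1.071429
ρ = √|1.071429| = √1.071429 = 1.0351
ρ > 1, so Jacobi diverges

1.0351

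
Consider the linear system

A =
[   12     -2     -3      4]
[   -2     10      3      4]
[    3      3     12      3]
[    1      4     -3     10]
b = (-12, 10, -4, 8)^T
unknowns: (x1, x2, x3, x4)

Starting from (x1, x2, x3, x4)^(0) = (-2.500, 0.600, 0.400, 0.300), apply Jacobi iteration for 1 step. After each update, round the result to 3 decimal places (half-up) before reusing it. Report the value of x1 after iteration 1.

Iteration 1:
  x1 = (-12 - (-2)·0.600 - (-3)·0.400 - (4)·0.300) / (12) = -0.900
  x2 = (10 - (-2)·-2.500 - (3)·0.400 - (4)·0.300) / (10) = 0.260
  x3 = (-4 - (3)·-2.500 - (3)·0.600 - (3)·0.300) / (12) = 0.067
  x4 = (8 - (1)·-2.500 - (4)·0.600 - (-3)·0.400) / (10) = 0.930

-0.900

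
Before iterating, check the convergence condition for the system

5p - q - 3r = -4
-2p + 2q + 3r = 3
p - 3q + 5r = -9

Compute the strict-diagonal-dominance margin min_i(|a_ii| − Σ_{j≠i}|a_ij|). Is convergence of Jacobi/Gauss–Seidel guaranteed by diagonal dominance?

-3

row 1: |5| − (1+3) = 1
row 2: |2| − (2+3) = -3
row 3: |5| − (1+3) = 1
minimum over rows = -3 → not strictly diagonally dominant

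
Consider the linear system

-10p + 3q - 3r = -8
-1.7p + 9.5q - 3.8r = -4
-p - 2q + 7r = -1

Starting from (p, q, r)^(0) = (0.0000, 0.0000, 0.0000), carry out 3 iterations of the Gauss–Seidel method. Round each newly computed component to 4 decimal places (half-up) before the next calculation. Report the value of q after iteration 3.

-0.3407

Iteration 1:
  p = (-8 - (3)·0.0000 - (-3)·0.0000) / (-10) = 0.8000
  q = (-4 - (-1.7)·0.8000 - (-3.8)·0.0000) / (9.5) = -0.2779
  r = (-1 - (-1)·0.8000 - (-2)·-0.2779) / (7) = -0.1080
Iteration 2:
  p = (-8 - (3)·-0.2779 - (-3)·-0.1080) / (-10) = 0.7490
  q = (-4 - (-1.7)·0.7490 - (-3.8)·-0.1080) / (9.5) = -0.3302
  r = (-1 - (-1)·0.7490 - (-2)·-0.3302) / (7) = -0.1302
Iteration 3:
  p = (-8 - (3)·-0.3302 - (-3)·-0.1302) / (-10) = 0.7400
  q = (-4 - (-1.7)·0.7400 - (-3.8)·-0.1302) / (9.5) = -0.3407
  r = (-1 - (-1)·0.7400 - (-2)·-0.3407) / (7) = -0.1345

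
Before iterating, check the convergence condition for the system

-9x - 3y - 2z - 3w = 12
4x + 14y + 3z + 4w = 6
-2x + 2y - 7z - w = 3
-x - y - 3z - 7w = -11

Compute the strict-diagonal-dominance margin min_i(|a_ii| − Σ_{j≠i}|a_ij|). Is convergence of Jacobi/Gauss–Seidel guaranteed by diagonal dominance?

row 1: |-9| − (3+2+3) = 1
row 2: |14| − (4+3+4) = 3
row 3: |-7| − (2+2+1) = 2
row 4: |-7| − (1+1+3) = 2
minimum over rows = 1 → strictly diagonally dominant (convergence guaranteed)

1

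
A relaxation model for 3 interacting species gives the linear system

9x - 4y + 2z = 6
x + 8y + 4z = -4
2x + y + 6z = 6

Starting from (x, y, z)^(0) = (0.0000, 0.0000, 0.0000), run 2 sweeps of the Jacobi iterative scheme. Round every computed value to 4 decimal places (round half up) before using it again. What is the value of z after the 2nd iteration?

0.8611

Iteration 1:
  x = (6 - (-4)·0.0000 - (2)·0.0000) / (9) = 0.6667
  y = (-4 - (1)·0.0000 - (4)·0.0000) / (8) = -0.5000
  z = (6 - (2)·0.0000 - (1)·0.0000) / (6) = 1.0000
Iteration 2:
  x = (6 - (-4)·-0.5000 - (2)·1.0000) / (9) = 0.2222
  y = (-4 - (1)·0.6667 - (4)·1.0000) / (8) = -1.0833
  z = (6 - (2)·0.6667 - (1)·-0.5000) / (6) = 0.8611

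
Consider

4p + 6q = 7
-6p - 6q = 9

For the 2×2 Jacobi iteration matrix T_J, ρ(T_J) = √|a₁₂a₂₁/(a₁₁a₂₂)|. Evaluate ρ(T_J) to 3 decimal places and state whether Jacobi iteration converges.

1.225

a₁₂a₂₁/(a₁₁a₂₂) = (6)·(-6) / ((4)·(-6)) = 1.500000
ρ = √|1.500000| = √1.500000 = 1.225
ρ > 1, so Jacobi diverges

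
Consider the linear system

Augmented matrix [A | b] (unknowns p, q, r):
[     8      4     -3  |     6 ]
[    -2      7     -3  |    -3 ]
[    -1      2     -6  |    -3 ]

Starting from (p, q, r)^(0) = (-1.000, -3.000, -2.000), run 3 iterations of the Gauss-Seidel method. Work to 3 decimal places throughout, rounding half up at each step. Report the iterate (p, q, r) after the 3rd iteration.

(0.906, -0.054, 0.331)

Iteration 1:
  p = (6 - (4)·-3.000 - (-3)·-2.000) / (8) = 1.500
  q = (-3 - (-2)·1.500 - (-3)·-2.000) / (7) = -0.857
  r = (-3 - (-1)·1.500 - (2)·-0.857) / (-6) = -0.036
Iteration 2:
  p = (6 - (4)·-0.857 - (-3)·-0.036) / (8) = 1.165
  q = (-3 - (-2)·1.165 - (-3)·-0.036) / (7) = -0.111
  r = (-3 - (-1)·1.165 - (2)·-0.111) / (-6) = 0.269
Iteration 3:
  p = (6 - (4)·-0.111 - (-3)·0.269) / (8) = 0.906
  q = (-3 - (-2)·0.906 - (-3)·0.269) / (7) = -0.054
  r = (-3 - (-1)·0.906 - (2)·-0.054) / (-6) = 0.331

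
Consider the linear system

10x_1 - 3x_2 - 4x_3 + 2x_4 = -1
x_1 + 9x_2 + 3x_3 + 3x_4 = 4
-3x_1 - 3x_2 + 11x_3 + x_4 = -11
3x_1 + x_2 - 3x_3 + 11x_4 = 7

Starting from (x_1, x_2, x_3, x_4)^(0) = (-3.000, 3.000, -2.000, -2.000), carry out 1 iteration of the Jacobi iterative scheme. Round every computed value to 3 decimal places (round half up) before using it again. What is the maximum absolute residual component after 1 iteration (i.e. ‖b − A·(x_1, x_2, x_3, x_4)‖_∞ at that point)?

14.853

Iteration 1:
  x_1 = (-1 - (-3)·3.000 - (-4)·-2.000 - (2)·-2.000) / (10) = 0.400
  x_2 = (4 - (1)·-3.000 - (3)·-2.000 - (3)·-2.000) / (9) = 2.111
  x_3 = (-11 - (-3)·-3.000 - (-3)·3.000 - (1)·-2.000) / (11) = -0.818
  x_4 = (7 - (3)·-3.000 - (1)·3.000 - (-3)·-2.000) / (11) = 0.636
Residual b − A·x = (-3.211, -14.853, 4.895, -5.761); ∞-norm = 14.853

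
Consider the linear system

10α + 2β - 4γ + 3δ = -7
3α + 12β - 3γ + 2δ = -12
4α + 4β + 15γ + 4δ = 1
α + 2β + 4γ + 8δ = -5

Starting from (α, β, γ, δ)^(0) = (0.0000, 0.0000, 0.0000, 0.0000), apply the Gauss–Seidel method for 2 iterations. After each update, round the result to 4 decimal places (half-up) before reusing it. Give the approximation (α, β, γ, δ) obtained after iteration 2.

Iteration 1:
  α = (-7 - (2)·0.0000 - (-4)·0.0000 - (3)·0.0000) / (10) = -0.7000
  β = (-12 - (3)·-0.7000 - (-3)·0.0000 - (2)·0.0000) / (12) = -0.8250
  γ = (1 - (4)·-0.7000 - (4)·-0.8250 - (4)·0.0000) / (15) = 0.4733
  δ = (-5 - (1)·-0.7000 - (2)·-0.8250 - (4)·0.4733) / (8) = -0.5679
Iteration 2:
  α = (-7 - (2)·-0.8250 - (-4)·0.4733 - (3)·-0.5679) / (10) = -0.1753
  β = (-12 - (3)·-0.1753 - (-3)·0.4733 - (2)·-0.5679) / (12) = -0.7432
  γ = (1 - (4)·-0.1753 - (4)·-0.7432 - (4)·-0.5679) / (15) = 0.4630
  δ = (-5 - (1)·-0.1753 - (2)·-0.7432 - (4)·0.4630) / (8) = -0.6488

(-0.1753, -0.7432, 0.4630, -0.6488)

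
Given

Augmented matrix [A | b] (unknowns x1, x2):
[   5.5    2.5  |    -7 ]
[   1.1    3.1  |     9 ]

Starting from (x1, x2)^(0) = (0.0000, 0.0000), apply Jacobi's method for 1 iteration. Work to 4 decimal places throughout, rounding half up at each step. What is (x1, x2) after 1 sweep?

Iteration 1:
  x1 = (-7 - (2.5)·0.0000) / (5.5) = -1.2727
  x2 = (9 - (1.1)·0.0000) / (3.1) = 2.9032

(-1.2727, 2.9032)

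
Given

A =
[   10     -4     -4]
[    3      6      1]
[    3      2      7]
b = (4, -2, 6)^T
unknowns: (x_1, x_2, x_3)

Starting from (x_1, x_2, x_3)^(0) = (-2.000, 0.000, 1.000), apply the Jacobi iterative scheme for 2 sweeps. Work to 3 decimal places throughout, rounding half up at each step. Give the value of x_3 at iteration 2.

Iteration 1:
  x_1 = (4 - (-4)·0.000 - (-4)·1.000) / (10) = 0.800
  x_2 = (-2 - (3)·-2.000 - (1)·1.000) / (6) = 0.500
  x_3 = (6 - (3)·-2.000 - (2)·0.000) / (7) = 1.714
Iteration 2:
  x_1 = (4 - (-4)·0.500 - (-4)·1.714) / (10) = 1.286
  x_2 = (-2 - (3)·0.800 - (1)·1.714) / (6) = -1.019
  x_3 = (6 - (3)·0.800 - (2)·0.500) / (7) = 0.371

0.371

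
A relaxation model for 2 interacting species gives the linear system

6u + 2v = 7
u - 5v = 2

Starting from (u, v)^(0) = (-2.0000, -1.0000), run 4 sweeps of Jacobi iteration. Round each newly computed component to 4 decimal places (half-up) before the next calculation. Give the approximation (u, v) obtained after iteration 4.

(1.2044, -0.1600)

Iteration 1:
  u = (7 - (2)·-1.0000) / (6) = 1.5000
  v = (2 - (1)·-2.0000) / (-5) = -0.8000
Iteration 2:
  u = (7 - (2)·-0.8000) / (6) = 1.4333
  v = (2 - (1)·1.5000) / (-5) = -0.1000
Iteration 3:
  u = (7 - (2)·-0.1000) / (6) = 1.2000
  v = (2 - (1)·1.4333) / (-5) = -0.1133
Iteration 4:
  u = (7 - (2)·-0.1133) / (6) = 1.2044
  v = (2 - (1)·1.2000) / (-5) = -0.1600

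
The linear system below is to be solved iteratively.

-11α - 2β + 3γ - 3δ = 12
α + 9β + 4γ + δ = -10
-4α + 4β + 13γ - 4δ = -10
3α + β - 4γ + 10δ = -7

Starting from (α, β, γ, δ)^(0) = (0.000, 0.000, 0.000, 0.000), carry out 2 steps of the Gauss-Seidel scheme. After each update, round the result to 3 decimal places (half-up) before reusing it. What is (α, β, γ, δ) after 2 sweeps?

(-0.967, -0.582, -1.070, -0.780)

Iteration 1:
  α = (12 - (-2)·0.000 - (3)·0.000 - (-3)·0.000) / (-11) = -1.091
  β = (-10 - (1)·-1.091 - (4)·0.000 - (1)·0.000) / (9) = -0.990
  γ = (-10 - (-4)·-1.091 - (4)·-0.990 - (-4)·0.000) / (13) = -0.800
  δ = (-7 - (3)·-1.091 - (1)·-0.990 - (-4)·-0.800) / (10) = -0.594
Iteration 2:
  α = (12 - (-2)·-0.990 - (3)·-0.800 - (-3)·-0.594) / (-11) = -0.967
  β = (-10 - (1)·-0.967 - (4)·-0.800 - (1)·-0.594) / (9) = -0.582
  γ = (-10 - (-4)·-0.967 - (4)·-0.582 - (-4)·-0.594) / (13) = -1.070
  δ = (-7 - (3)·-0.967 - (1)·-0.582 - (-4)·-1.070) / (10) = -0.780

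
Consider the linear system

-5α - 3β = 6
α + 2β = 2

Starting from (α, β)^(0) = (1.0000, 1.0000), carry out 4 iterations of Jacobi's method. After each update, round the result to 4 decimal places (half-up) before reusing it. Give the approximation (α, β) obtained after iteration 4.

Iteration 1:
  α = (6 - (-3)·1.0000) / (-5) = -1.8000
  β = (2 - (1)·1.0000) / (2) = 0.5000
Iteration 2:
  α = (6 - (-3)·0.5000) / (-5) = -1.5000
  β = (2 - (1)·-1.8000) / (2) = 1.9000
Iteration 3:
  α = (6 - (-3)·1.9000) / (-5) = -2.3400
  β = (2 - (1)·-1.5000) / (2) = 1.7500
Iteration 4:
  α = (6 - (-3)·1.7500) / (-5) = -2.2500
  β = (2 - (1)·-2.3400) / (2) = 2.1700

(-2.2500, 2.1700)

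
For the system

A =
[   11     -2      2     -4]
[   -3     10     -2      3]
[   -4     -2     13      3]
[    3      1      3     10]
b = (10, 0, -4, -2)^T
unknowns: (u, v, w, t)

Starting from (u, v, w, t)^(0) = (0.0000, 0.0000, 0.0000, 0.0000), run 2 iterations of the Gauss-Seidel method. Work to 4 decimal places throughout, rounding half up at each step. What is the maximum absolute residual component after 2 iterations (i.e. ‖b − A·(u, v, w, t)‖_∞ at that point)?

Iteration 1:
  u = (10 - (-2)·0.0000 - (2)·0.0000 - (-4)·0.0000) / (11) = 0.9091
  v = (0 - (-3)·0.9091 - (-2)·0.0000 - (3)·0.0000) / (10) = 0.2727
  w = (-4 - (-4)·0.9091 - (-2)·0.2727 - (3)·0.0000) / (13) = 0.0140
  t = (-2 - (3)·0.9091 - (1)·0.2727 - (3)·0.0140) / (10) = -0.5042
Iteration 2:
  u = (10 - (-2)·0.2727 - (2)·0.0140 - (-4)·-0.5042) / (11) = 0.7728
  v = (0 - (-3)·0.7728 - (-2)·0.0140 - (3)·-0.5042) / (10) = 0.3859
  w = (-4 - (-4)·0.7728 - (-2)·0.3859 - (3)·-0.5042) / (13) = 0.1058
  t = (-2 - (3)·0.7728 - (1)·0.3859 - (3)·0.1058) / (10) = -0.5022
Residual b − A·x = (0.0506, 0.1776, -0.0058, 0.0003); ∞-norm = 0.1776

0.1776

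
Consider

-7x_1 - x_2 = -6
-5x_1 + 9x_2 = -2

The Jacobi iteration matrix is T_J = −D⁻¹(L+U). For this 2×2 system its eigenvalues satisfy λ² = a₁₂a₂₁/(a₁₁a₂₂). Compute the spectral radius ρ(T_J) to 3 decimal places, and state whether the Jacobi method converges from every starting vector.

0.282

a₁₂a₂₁/(a₁₁a₂₂) = (-1)·(-5) / ((-7)·(9)) = -0.079365
ρ = √|-0.079365| = √0.079365 = 0.282
ρ < 1, so Jacobi converges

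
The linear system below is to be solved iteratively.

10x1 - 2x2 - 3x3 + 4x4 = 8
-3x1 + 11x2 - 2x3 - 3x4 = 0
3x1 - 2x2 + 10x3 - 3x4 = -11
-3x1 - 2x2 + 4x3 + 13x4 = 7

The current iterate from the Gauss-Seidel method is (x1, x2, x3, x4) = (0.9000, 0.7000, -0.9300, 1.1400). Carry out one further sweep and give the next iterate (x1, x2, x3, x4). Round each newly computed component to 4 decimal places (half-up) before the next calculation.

(0.2050, 0.1977, -0.7800, 0.8562)

One sweep:
  x1 = (8 - (-2)·0.7000 - (-3)·-0.9300 - (4)·1.1400) / (10) = 0.2050
  x2 = (0 - (-3)·0.2050 - (-2)·-0.9300 - (-3)·1.1400) / (11) = 0.1977
  x3 = (-11 - (3)·0.2050 - (-2)·0.1977 - (-3)·1.1400) / (10) = -0.7800
  x4 = (7 - (-3)·0.2050 - (-2)·0.1977 - (4)·-0.7800) / (13) = 0.8562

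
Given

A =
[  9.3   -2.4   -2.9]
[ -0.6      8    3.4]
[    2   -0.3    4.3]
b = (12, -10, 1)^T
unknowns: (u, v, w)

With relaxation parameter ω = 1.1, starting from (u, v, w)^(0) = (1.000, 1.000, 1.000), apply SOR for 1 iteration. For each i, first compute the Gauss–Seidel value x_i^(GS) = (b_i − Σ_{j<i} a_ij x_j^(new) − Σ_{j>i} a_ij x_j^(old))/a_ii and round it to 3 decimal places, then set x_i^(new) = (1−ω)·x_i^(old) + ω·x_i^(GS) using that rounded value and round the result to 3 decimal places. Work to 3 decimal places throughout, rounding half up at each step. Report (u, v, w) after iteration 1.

(1.946, -1.782, -0.977)

Iteration 1:
  u: GS value = (12 - (-2.4)·1.000 - (-2.9)·1.000) / (9.3) = 1.860;  u ← (1−ω)·1.000 + ω·1.860 = 1.946
  v: GS value = (-10 - (-0.6)·1.946 - (3.4)·1.000) / (8) = -1.529;  v ← (1−ω)·1.000 + ω·-1.529 = -1.782
  w: GS value = (1 - (2)·1.946 - (-0.3)·-1.782) / (4.3) = -0.797;  w ← (1−ω)·1.000 + ω·-0.797 = -0.977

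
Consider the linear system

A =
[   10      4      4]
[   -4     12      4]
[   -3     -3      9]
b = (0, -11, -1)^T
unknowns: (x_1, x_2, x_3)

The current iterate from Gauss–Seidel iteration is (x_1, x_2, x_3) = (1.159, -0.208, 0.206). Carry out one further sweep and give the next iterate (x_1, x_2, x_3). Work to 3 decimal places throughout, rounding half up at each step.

(0.001, -0.985, -0.439)

One sweep:
  x_1 = (0 - (4)·-0.208 - (4)·0.206) / (10) = 0.001
  x_2 = (-11 - (-4)·0.001 - (4)·0.206) / (12) = -0.985
  x_3 = (-1 - (-3)·0.001 - (-3)·-0.985) / (9) = -0.439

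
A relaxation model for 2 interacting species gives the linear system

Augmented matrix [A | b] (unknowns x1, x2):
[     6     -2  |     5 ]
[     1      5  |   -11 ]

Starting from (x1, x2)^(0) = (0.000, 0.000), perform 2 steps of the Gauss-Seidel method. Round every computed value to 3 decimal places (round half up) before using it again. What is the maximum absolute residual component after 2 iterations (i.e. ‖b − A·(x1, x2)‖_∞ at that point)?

0.318

Iteration 1:
  x1 = (5 - (-2)·0.000) / (6) = 0.833
  x2 = (-11 - (1)·0.833) / (5) = -2.367
Iteration 2:
  x1 = (5 - (-2)·-2.367) / (6) = 0.044
  x2 = (-11 - (1)·0.044) / (5) = -2.209
Residual b − A·x = (0.318, 0.001); ∞-norm = 0.318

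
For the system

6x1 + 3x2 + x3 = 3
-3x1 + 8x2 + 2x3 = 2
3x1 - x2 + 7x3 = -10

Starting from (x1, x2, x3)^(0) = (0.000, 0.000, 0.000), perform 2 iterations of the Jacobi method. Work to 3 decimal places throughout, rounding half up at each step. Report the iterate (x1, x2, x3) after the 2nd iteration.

(0.613, 0.795, -1.607)

Iteration 1:
  x1 = (3 - (3)·0.000 - (1)·0.000) / (6) = 0.500
  x2 = (2 - (-3)·0.000 - (2)·0.000) / (8) = 0.250
  x3 = (-10 - (3)·0.000 - (-1)·0.000) / (7) = -1.429
Iteration 2:
  x1 = (3 - (3)·0.250 - (1)·-1.429) / (6) = 0.613
  x2 = (2 - (-3)·0.500 - (2)·-1.429) / (8) = 0.795
  x3 = (-10 - (3)·0.500 - (-1)·0.250) / (7) = -1.607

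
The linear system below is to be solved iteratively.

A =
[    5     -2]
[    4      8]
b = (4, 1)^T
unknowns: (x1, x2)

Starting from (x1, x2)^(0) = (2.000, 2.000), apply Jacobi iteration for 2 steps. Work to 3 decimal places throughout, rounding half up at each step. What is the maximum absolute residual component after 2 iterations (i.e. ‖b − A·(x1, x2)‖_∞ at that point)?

4.600

Iteration 1:
  x1 = (4 - (-2)·2.000) / (5) = 1.600
  x2 = (1 - (4)·2.000) / (8) = -0.875
Iteration 2:
  x1 = (4 - (-2)·-0.875) / (5) = 0.450
  x2 = (1 - (4)·1.600) / (8) = -0.675
Residual b − A·x = (0.400, 4.600); ∞-norm = 4.600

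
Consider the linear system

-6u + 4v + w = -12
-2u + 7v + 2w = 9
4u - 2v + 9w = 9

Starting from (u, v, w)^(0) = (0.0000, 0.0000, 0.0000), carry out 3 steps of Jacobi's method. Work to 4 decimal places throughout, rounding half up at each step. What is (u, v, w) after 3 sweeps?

Iteration 1:
  u = (-12 - (4)·0.0000 - (1)·0.0000) / (-6) = 2.0000
  v = (9 - (-2)·0.0000 - (2)·0.0000) / (7) = 1.2857
  w = (9 - (4)·0.0000 - (-2)·0.0000) / (9) = 1.0000
Iteration 2:
  u = (-12 - (4)·1.2857 - (1)·1.0000) / (-6) = 3.0238
  v = (9 - (-2)·2.0000 - (2)·1.0000) / (7) = 1.5714
  w = (9 - (4)·2.0000 - (-2)·1.2857) / (9) = 0.3968
Iteration 3:
  u = (-12 - (4)·1.5714 - (1)·0.3968) / (-6) = 3.1137
  v = (9 - (-2)·3.0238 - (2)·0.3968) / (7) = 2.0363
  w = (9 - (4)·3.0238 - (-2)·1.5714) / (9) = 0.0053

(3.1137, 2.0363, 0.0053)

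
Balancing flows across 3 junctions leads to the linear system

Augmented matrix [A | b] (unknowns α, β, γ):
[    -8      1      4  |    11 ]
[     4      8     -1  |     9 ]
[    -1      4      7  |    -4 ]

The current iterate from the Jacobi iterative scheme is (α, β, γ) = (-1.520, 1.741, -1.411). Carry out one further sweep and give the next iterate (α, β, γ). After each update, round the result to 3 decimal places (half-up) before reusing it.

(-1.863, 1.709, -1.783)

One sweep:
  α = (11 - (1)·1.741 - (4)·-1.411) / (-8) = -1.863
  β = (9 - (4)·-1.520 - (-1)·-1.411) / (8) = 1.709
  γ = (-4 - (-1)·-1.520 - (4)·1.741) / (7) = -1.783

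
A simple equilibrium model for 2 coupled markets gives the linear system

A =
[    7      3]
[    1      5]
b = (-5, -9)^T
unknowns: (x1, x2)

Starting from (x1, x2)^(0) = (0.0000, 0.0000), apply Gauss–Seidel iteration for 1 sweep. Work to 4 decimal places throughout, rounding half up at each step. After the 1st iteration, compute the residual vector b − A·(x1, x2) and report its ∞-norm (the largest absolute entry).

Iteration 1:
  x1 = (-5 - (3)·0.0000) / (7) = -0.7143
  x2 = (-9 - (1)·-0.7143) / (5) = -1.6571
Residual b − A·x = (4.9714, -0.0002); ∞-norm = 4.9714

4.9714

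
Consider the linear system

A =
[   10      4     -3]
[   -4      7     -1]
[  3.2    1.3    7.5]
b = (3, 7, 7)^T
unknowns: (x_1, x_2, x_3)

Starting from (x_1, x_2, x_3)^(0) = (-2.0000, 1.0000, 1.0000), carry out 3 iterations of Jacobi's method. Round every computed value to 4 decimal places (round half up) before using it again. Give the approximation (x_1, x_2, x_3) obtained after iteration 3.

(0.0165, 1.5691, 0.3657)

Iteration 1:
  x_1 = (3 - (4)·1.0000 - (-3)·1.0000) / (10) = 0.2000
  x_2 = (7 - (-4)·-2.0000 - (-1)·1.0000) / (7) = 0.0000
  x_3 = (7 - (3.2)·-2.0000 - (1.3)·1.0000) / (7.5) = 1.6133
Iteration 2:
  x_1 = (3 - (4)·0.0000 - (-3)·1.6133) / (10) = 0.7840
  x_2 = (7 - (-4)·0.2000 - (-1)·1.6133) / (7) = 1.3448
  x_3 = (7 - (3.2)·0.2000 - (1.3)·0.0000) / (7.5) = 0.8480
Iteration 3:
  x_1 = (3 - (4)·1.3448 - (-3)·0.8480) / (10) = 0.0165
  x_2 = (7 - (-4)·0.7840 - (-1)·0.8480) / (7) = 1.5691
  x_3 = (7 - (3.2)·0.7840 - (1.3)·1.3448) / (7.5) = 0.3657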